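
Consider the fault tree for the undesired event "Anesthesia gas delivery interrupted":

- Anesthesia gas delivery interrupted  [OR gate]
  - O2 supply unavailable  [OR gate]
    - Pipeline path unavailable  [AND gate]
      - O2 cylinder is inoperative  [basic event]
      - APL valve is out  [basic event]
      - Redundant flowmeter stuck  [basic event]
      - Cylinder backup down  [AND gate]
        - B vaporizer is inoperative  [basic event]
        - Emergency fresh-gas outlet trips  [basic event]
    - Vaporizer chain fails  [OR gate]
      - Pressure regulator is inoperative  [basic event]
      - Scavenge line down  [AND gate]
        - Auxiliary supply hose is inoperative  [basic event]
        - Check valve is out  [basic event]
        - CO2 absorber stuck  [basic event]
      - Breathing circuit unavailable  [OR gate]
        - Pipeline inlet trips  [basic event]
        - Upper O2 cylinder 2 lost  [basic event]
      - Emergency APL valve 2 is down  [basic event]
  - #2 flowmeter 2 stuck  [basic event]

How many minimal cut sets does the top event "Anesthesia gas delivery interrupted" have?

7

Cylinder backup down [AND]: one cut set from each child combined → 1 × 1 = 1 cut set(s).
Pipeline path unavailable [AND]: one cut set from each child combined → 1 × 1 × 1 × 1 = 1 cut set(s).
Scavenge line down [AND]: one cut set from each child combined → 1 × 1 × 1 = 1 cut set(s).
Breathing circuit unavailable [OR]: union of children's cut sets → 2 cut set(s).
Vaporizer chain fails [OR]: union of children's cut sets → 5 cut set(s).
O2 supply unavailable [OR]: union of children's cut sets → 6 cut set(s).
Anesthesia gas delivery interrupted [OR]: union of children's cut sets → 7 cut set(s).
Minimal cut sets: {APL valve is out, B vaporizer is inoperative, Emergency fresh-gas outlet trips, O2 cylinder is inoperative, Redundant flowmeter stuck}; {Pressure regulator is inoperative}; {Auxiliary supply hose is inoperative, CO2 absorber stuck, Check valve is out}; {Pipeline inlet trips}; {Upper O2 cylinder 2 lost}; {Emergency APL valve 2 is down}; {#2 flowmeter 2 stuck}.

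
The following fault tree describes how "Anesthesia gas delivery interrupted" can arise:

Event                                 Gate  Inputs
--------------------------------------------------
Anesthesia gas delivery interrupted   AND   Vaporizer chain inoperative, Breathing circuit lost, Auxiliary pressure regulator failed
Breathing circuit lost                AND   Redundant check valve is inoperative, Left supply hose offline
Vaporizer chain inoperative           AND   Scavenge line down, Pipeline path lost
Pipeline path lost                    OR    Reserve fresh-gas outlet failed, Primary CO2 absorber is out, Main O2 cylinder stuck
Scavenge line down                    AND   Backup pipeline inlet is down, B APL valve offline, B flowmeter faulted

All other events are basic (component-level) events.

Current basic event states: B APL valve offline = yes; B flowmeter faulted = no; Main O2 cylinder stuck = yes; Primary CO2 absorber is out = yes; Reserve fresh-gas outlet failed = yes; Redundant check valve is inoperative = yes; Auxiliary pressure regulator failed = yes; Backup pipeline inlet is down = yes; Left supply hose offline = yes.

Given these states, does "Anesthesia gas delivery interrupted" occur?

No

Scavenge line down [AND]: Backup pipeline inlet is down=occurs, B APL valve offline=occurs, B flowmeter faulted=not → not all inputs occur → does not occur.
Pipeline path lost [OR]: Reserve fresh-gas outlet failed=occurs, Primary CO2 absorber is out=occurs, Main O2 cylinder stuck=occurs → at least one input occurs → occurs.
Vaporizer chain inoperative [AND]: Scavenge line down=not, Pipeline path lost=occurs → not all inputs occur → does not occur.
Breathing circuit lost [AND]: Redundant check valve is inoperative=occurs, Left supply hose offline=occurs → all inputs occur → occurs.
Anesthesia gas delivery interrupted [AND]: Vaporizer chain inoperative=not, Breathing circuit lost=occurs, Auxiliary pressure regulator failed=occurs → not all inputs occur → does not occur.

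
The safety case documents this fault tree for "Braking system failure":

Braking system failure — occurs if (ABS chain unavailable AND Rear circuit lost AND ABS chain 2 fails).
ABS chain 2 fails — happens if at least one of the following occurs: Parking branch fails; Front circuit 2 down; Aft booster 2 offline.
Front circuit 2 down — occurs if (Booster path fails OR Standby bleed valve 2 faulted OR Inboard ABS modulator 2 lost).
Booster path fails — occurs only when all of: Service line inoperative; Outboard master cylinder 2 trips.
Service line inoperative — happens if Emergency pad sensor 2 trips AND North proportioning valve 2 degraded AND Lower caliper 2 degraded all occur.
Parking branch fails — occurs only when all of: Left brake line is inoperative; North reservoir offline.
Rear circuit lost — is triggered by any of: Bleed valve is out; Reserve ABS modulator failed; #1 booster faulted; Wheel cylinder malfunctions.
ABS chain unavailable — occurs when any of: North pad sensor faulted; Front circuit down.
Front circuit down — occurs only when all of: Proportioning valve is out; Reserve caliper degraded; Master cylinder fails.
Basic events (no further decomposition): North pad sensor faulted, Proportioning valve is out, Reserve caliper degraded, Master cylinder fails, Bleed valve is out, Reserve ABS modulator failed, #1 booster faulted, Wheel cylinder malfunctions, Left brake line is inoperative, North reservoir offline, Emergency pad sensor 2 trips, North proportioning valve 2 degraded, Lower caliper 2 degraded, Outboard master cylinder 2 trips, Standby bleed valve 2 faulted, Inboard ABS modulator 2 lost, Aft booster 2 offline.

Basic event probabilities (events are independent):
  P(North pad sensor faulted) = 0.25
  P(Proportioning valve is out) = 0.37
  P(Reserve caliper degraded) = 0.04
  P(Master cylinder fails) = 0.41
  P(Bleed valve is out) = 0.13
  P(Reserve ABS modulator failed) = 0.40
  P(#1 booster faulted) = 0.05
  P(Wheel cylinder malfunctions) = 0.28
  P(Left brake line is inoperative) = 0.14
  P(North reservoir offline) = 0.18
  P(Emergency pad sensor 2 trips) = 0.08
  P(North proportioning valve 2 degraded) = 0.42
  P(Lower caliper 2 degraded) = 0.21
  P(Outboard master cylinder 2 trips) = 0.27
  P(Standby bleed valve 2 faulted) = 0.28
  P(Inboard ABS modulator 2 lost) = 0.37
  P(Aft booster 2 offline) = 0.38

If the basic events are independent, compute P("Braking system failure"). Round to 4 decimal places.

0.1189

P(Front circuit down) [AND] = 0.37 × 0.04 × 0.41 = 0.006068
P(ABS chain unavailable) [OR] = 1 − (1−0.25) × (1−0.006068) = 0.254551
P(Rear circuit lost) [OR] = 1 − (1−0.13) × (1−0.40) × (1−0.05) × (1−0.28) = 0.642952
P(Parking branch fails) [AND] = 0.14 × 0.18 = 0.025200
P(Service line inoperative) [AND] = 0.08 × 0.42 × 0.21 = 0.007056
P(Booster path fails) [AND] = 0.007056 × 0.27 = 0.001905
P(Front circuit 2 down) [OR] = 1 − (1−0.001905) × (1−0.28) × (1−0.37) = 0.547264
P(ABS chain 2 fails) [OR] = 1 − (1−0.025200) × (1−0.547264) × (1−0.38) = 0.726377
P(Braking system failure) [AND] = 0.254551 × 0.642952 × 0.726377 = 0.118882
Rounded to 4 decimal places: P(Braking system failure) ≈ 0.1189.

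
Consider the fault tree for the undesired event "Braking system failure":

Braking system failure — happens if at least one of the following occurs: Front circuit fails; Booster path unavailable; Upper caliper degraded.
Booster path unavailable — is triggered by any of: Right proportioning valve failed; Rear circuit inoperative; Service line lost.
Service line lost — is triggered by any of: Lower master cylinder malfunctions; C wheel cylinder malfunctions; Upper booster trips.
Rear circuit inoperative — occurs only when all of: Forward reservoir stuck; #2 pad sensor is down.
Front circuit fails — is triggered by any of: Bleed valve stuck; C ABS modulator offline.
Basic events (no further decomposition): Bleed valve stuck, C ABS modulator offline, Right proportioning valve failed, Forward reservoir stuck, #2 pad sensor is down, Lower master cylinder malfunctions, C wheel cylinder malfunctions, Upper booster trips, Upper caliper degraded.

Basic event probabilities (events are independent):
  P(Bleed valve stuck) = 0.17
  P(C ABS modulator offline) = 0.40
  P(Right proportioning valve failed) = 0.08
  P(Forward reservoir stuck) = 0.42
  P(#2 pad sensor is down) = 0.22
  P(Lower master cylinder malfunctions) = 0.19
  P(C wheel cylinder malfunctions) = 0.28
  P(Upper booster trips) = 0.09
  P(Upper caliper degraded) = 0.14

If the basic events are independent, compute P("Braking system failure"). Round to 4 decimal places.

0.8102

P(Front circuit fails) [OR] = 1 − (1−0.17) × (1−0.40) = 0.502000
P(Rear circuit inoperative) [AND] = 0.42 × 0.22 = 0.092400
P(Service line lost) [OR] = 1 − (1−0.19) × (1−0.28) × (1−0.09) = 0.469288
P(Booster path unavailable) [OR] = 1 − (1−0.08) × (1−0.092400) × (1−0.469288) = 0.556860
P(Braking system failure) [OR] = 1 − (1−0.502000) × (1−0.556860) × (1−0.14) = 0.810212
Rounded to 4 decimal places: P(Braking system failure) ≈ 0.8102.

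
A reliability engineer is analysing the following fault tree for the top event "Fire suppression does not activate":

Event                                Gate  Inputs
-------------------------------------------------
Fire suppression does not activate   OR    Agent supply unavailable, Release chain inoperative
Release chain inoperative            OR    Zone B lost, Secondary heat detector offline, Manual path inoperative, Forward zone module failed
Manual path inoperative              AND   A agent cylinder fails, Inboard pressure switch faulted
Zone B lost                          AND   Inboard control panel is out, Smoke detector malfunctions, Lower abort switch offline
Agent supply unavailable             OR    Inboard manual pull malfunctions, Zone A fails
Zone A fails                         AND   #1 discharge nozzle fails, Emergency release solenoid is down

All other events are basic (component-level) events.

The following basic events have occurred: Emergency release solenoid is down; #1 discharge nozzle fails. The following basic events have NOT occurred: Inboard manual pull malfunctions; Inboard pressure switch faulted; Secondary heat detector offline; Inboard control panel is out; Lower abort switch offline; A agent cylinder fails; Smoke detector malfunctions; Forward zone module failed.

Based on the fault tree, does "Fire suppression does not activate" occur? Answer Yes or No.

Yes

Zone A fails [AND]: #1 discharge nozzle fails=occurs, Emergency release solenoid is down=occurs → all inputs occur → occurs.
Agent supply unavailable [OR]: Inboard manual pull malfunctions=not, Zone A fails=occurs → at least one input occurs → occurs.
Zone B lost [AND]: Inboard control panel is out=not, Smoke detector malfunctions=not, Lower abort switch offline=not → not all inputs occur → does not occur.
Manual path inoperative [AND]: A agent cylinder fails=not, Inboard pressure switch faulted=not → not all inputs occur → does not occur.
Release chain inoperative [OR]: Zone B lost=not, Secondary heat detector offline=not, Manual path inoperative=not, Forward zone module failed=not → no input occurs → does not occur.
Fire suppression does not activate [OR]: Agent supply unavailable=occurs, Release chain inoperative=not → at least one input occurs → occurs.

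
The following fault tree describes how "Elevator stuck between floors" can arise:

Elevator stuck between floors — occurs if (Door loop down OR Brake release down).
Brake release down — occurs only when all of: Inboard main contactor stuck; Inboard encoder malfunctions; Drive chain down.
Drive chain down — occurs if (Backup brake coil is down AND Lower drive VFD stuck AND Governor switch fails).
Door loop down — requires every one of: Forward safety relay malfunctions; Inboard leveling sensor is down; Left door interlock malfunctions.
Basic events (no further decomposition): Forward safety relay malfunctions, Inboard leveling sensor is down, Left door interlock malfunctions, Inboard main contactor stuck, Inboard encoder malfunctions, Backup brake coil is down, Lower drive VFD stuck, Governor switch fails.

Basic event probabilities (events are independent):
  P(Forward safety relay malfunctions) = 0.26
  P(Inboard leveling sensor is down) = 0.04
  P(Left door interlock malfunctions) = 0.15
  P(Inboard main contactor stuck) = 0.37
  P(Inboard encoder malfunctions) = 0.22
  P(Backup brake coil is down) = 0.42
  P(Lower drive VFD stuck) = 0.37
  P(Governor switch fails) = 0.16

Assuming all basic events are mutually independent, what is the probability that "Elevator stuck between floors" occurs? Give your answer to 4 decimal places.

P(Door loop down) [AND] = 0.26 × 0.04 × 0.15 = 0.001560
P(Drive chain down) [AND] = 0.42 × 0.37 × 0.16 = 0.024864
P(Brake release down) [AND] = 0.37 × 0.22 × 0.024864 = 0.002024
P(Elevator stuck between floors) [OR] = 1 − (1−0.001560) × (1−0.002024) = 0.003581
Rounded to 4 decimal places: P(Elevator stuck between floors) ≈ 0.0036.

0.0036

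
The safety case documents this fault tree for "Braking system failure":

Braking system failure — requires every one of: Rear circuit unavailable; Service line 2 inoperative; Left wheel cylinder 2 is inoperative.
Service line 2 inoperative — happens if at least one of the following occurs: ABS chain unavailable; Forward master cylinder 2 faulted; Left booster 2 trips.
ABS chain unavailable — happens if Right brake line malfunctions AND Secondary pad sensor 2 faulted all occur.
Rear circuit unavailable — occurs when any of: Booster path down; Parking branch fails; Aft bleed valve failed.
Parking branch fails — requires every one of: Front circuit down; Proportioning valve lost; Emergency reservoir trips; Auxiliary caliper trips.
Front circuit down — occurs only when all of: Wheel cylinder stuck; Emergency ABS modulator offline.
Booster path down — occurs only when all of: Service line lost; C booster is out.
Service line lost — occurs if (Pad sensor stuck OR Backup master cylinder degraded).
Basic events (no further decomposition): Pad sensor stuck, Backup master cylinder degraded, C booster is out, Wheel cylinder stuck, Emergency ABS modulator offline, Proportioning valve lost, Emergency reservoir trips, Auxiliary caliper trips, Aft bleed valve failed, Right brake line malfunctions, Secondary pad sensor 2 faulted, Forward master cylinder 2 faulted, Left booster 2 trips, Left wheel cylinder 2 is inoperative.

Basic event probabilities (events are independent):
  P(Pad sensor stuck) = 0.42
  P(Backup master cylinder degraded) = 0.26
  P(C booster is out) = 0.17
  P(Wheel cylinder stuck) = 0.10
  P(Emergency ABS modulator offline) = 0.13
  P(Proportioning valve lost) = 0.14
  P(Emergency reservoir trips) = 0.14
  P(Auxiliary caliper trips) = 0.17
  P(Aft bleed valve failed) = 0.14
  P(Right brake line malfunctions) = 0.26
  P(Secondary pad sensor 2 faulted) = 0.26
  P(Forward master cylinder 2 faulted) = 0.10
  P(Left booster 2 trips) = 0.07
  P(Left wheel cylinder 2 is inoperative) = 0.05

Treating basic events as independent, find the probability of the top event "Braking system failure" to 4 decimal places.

P(Service line lost) [OR] = 1 − (1−0.42) × (1−0.26) = 0.570800
P(Booster path down) [AND] = 0.570800 × 0.17 = 0.097036
P(Front circuit down) [AND] = 0.10 × 0.13 = 0.013000
P(Parking branch fails) [AND] = 0.013000 × 0.14 × 0.14 × 0.17 = 0.000043
P(Rear circuit unavailable) [OR] = 1 − (1−0.097036) × (1−0.000043) × (1−0.14) = 0.223484
P(ABS chain unavailable) [AND] = 0.26 × 0.26 = 0.067600
P(Service line 2 inoperative) [OR] = 1 − (1−0.067600) × (1−0.10) × (1−0.07) = 0.219581
P(Braking system failure) [AND] = 0.223484 × 0.219581 × 0.05 = 0.002454
Rounded to 4 decimal places: P(Braking system failure) ≈ 0.0025.

0.0025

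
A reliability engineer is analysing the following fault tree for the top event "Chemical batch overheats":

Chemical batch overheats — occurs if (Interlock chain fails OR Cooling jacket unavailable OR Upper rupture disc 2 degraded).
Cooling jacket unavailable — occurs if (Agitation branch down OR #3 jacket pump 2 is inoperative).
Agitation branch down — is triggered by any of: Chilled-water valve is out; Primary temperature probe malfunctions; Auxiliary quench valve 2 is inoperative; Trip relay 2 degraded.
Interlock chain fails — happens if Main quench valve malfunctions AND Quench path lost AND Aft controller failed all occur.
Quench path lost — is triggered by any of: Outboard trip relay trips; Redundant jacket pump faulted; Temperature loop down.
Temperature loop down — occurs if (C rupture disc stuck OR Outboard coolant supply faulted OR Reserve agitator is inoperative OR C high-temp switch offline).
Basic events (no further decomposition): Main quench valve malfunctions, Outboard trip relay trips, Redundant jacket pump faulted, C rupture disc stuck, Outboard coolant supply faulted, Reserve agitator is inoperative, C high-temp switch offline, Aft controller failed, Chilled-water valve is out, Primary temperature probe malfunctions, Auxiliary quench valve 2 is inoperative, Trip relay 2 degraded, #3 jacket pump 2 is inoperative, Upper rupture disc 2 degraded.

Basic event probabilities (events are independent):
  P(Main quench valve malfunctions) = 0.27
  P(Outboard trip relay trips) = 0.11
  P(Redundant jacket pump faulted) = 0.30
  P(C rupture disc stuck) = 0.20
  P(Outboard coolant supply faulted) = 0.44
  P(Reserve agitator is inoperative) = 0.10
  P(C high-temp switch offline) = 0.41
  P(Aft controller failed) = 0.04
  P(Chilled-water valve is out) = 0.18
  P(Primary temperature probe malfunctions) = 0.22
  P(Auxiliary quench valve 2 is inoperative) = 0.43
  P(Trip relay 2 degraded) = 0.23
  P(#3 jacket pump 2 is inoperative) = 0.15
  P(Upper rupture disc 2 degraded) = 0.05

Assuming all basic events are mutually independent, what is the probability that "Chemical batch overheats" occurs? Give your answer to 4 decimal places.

0.7754

P(Temperature loop down) [OR] = 1 − (1−0.20) × (1−0.44) × (1−0.10) × (1−0.41) = 0.762112
P(Quench path lost) [OR] = 1 − (1−0.11) × (1−0.30) × (1−0.762112) = 0.851796
P(Interlock chain fails) [AND] = 0.27 × 0.851796 × 0.04 = 0.009199
P(Agitation branch down) [OR] = 1 − (1−0.18) × (1−0.22) × (1−0.43) × (1−0.23) = 0.719280
P(Cooling jacket unavailable) [OR] = 1 − (1−0.719280) × (1−0.15) = 0.761388
P(Chemical batch overheats) [OR] = 1 − (1−0.009199) × (1−0.761388) × (1−0.05) = 0.775404
Rounded to 4 decimal places: P(Chemical batch overheats) ≈ 0.7754.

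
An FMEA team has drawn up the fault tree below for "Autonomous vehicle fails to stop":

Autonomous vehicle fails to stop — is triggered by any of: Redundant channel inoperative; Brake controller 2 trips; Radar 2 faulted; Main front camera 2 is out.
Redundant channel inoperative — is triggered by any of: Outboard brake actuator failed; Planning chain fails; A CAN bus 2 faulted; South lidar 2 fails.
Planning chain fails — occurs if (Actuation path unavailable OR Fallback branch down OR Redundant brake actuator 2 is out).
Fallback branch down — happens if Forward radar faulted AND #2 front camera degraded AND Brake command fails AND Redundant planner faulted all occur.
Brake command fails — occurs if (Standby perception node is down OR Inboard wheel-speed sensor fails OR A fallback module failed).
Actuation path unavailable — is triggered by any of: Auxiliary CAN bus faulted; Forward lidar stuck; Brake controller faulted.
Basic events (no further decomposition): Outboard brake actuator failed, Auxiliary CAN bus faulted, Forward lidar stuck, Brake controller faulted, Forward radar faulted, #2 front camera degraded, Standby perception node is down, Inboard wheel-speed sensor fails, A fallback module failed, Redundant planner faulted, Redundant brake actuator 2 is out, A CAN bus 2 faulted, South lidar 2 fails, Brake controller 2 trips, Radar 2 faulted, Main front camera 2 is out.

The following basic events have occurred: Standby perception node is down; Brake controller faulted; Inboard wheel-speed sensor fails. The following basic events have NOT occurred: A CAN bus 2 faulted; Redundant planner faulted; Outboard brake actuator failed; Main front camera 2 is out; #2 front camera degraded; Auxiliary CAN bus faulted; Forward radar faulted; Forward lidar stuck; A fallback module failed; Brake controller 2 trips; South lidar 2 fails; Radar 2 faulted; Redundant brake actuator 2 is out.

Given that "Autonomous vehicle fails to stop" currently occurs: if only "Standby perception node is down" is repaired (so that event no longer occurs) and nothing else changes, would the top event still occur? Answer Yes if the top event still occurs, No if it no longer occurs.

Counterfactual: set "Standby perception node is down" to not occurred.
Actuation path unavailable [OR]: Auxiliary CAN bus faulted=not, Forward lidar stuck=not, Brake controller faulted=occurs → at least one input occurs → occurs.
Brake command fails [OR]: Standby perception node is down=not, Inboard wheel-speed sensor fails=occurs, A fallback module failed=not → at least one input occurs → occurs.
Fallback branch down [AND]: Forward radar faulted=not, #2 front camera degraded=not, Brake command fails=occurs, Redundant planner faulted=not → not all inputs occur → does not occur.
Planning chain fails [OR]: Actuation path unavailable=occurs, Fallback branch down=not, Redundant brake actuator 2 is out=not → at least one input occurs → occurs.
Redundant channel inoperative [OR]: Outboard brake actuator failed=not, Planning chain fails=occurs, A CAN bus 2 faulted=not, South lidar 2 fails=not → at least one input occurs → occurs.
Autonomous vehicle fails to stop [OR]: Redundant channel inoperative=occurs, Brake controller 2 trips=not, Radar 2 faulted=not, Main front camera 2 is out=not → at least one input occurs → occurs.

Yes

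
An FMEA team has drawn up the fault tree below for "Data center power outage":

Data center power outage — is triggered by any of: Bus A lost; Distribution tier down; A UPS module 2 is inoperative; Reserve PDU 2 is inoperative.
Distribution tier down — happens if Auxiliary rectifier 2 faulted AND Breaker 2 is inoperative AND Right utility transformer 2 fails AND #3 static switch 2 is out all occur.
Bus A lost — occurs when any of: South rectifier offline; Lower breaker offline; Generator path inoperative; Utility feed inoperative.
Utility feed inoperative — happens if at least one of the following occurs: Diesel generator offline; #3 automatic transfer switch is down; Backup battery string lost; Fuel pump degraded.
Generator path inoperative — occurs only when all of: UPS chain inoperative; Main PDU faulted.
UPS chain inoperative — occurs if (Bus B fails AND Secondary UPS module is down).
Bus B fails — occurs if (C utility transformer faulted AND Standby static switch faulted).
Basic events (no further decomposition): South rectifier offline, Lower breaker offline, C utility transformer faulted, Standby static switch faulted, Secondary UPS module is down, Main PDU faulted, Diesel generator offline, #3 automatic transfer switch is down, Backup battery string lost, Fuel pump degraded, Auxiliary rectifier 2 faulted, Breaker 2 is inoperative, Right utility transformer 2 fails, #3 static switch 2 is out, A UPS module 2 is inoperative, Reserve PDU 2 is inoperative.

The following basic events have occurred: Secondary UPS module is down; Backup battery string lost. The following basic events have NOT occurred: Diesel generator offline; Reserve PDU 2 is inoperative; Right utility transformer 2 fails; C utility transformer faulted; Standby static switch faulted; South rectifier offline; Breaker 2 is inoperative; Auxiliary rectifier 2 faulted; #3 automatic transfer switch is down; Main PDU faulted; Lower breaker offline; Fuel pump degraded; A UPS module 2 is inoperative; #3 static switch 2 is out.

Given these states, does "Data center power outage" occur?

Yes

Bus B fails [AND]: C utility transformer faulted=not, Standby static switch faulted=not → not all inputs occur → does not occur.
UPS chain inoperative [AND]: Bus B fails=not, Secondary UPS module is down=occurs → not all inputs occur → does not occur.
Generator path inoperative [AND]: UPS chain inoperative=not, Main PDU faulted=not → not all inputs occur → does not occur.
Utility feed inoperative [OR]: Diesel generator offline=not, #3 automatic transfer switch is down=not, Backup battery string lost=occurs, Fuel pump degraded=not → at least one input occurs → occurs.
Bus A lost [OR]: South rectifier offline=not, Lower breaker offline=not, Generator path inoperative=not, Utility feed inoperative=occurs → at least one input occurs → occurs.
Distribution tier down [AND]: Auxiliary rectifier 2 faulted=not, Breaker 2 is inoperative=not, Right utility transformer 2 fails=not, #3 static switch 2 is out=not → not all inputs occur → does not occur.
Data center power outage [OR]: Bus A lost=occurs, Distribution tier down=not, A UPS module 2 is inoperative=not, Reserve PDU 2 is inoperative=not → at least one input occurs → occurs.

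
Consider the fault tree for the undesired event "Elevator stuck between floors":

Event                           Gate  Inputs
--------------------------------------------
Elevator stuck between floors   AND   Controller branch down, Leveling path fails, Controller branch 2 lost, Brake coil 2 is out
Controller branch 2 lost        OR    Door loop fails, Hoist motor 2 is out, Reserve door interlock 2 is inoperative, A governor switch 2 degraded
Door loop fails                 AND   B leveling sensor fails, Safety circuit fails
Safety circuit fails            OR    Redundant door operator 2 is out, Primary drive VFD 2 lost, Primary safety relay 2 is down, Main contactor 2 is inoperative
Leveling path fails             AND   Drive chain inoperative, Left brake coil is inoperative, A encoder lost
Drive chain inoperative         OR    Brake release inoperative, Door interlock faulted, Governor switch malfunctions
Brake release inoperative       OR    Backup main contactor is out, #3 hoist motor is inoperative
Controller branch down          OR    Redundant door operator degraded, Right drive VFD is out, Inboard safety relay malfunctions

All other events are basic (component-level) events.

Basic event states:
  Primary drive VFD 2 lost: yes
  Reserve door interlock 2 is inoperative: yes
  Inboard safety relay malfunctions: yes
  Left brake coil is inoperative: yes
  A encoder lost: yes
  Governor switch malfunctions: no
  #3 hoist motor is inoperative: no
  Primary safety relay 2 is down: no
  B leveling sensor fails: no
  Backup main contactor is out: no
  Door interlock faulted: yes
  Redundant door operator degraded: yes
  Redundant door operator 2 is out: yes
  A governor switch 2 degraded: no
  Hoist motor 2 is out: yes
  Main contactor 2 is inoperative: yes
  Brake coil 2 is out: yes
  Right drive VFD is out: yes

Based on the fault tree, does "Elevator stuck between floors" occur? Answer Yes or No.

Yes

Controller branch down [OR]: Redundant door operator degraded=occurs, Right drive VFD is out=occurs, Inboard safety relay malfunctions=occurs → at least one input occurs → occurs.
Brake release inoperative [OR]: Backup main contactor is out=not, #3 hoist motor is inoperative=not → no input occurs → does not occur.
Drive chain inoperative [OR]: Brake release inoperative=not, Door interlock faulted=occurs, Governor switch malfunctions=not → at least one input occurs → occurs.
Leveling path fails [AND]: Drive chain inoperative=occurs, Left brake coil is inoperative=occurs, A encoder lost=occurs → all inputs occur → occurs.
Safety circuit fails [OR]: Redundant door operator 2 is out=occurs, Primary drive VFD 2 lost=occurs, Primary safety relay 2 is down=not, Main contactor 2 is inoperative=occurs → at least one input occurs → occurs.
Door loop fails [AND]: B leveling sensor fails=not, Safety circuit fails=occurs → not all inputs occur → does not occur.
Controller branch 2 lost [OR]: Door loop fails=not, Hoist motor 2 is out=occurs, Reserve door interlock 2 is inoperative=occurs, A governor switch 2 degraded=not → at least one input occurs → occurs.
Elevator stuck between floors [AND]: Controller branch down=occurs, Leveling path fails=occurs, Controller branch 2 lost=occurs, Brake coil 2 is out=occurs → all inputs occur → occurs.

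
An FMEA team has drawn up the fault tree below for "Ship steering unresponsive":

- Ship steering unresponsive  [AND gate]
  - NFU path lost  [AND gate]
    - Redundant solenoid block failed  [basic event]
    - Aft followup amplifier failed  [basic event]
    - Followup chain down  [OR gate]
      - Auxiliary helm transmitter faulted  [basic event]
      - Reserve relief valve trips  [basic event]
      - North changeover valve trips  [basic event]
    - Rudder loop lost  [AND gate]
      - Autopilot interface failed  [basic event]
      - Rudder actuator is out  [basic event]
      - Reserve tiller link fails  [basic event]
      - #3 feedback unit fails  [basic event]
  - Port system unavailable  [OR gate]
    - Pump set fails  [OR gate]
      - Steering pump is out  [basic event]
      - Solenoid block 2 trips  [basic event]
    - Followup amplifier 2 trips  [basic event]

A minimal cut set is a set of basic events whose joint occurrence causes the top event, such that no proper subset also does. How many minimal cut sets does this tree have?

Followup chain down [OR]: union of children's cut sets → 3 cut set(s).
Rudder loop lost [AND]: one cut set from each child combined → 1 × 1 × 1 × 1 = 1 cut set(s).
NFU path lost [AND]: one cut set from each child combined → 1 × 1 × 3 × 1 = 3 cut set(s).
Pump set fails [OR]: union of children's cut sets → 2 cut set(s).
Port system unavailable [OR]: union of children's cut sets → 3 cut set(s).
Ship steering unresponsive [AND]: one cut set from each child combined → 3 × 3 = 9 cut set(s).
Minimal cut sets: {#3 feedback unit fails, Aft followup amplifier failed, Autopilot interface failed, Auxiliary helm transmitter faulted, Redundant solenoid block failed, Reserve tiller link fails, Rudder actuator is out, Steering pump is out}; {#3 feedback unit fails, Aft followup amplifier failed, Autopilot interface failed, Auxiliary helm transmitter faulted, Redundant solenoid block failed, Reserve tiller link fails, Rudder actuator is out, Solenoid block 2 trips}; {#3 feedback unit fails, Aft followup amplifier failed, Autopilot interface failed, Auxiliary helm transmitter faulted, Followup amplifier 2 trips, Redundant solenoid block failed, Reserve tiller link fails, Rudder actuator is out}; {#3 feedback unit fails, Aft followup amplifier failed, Autopilot interface failed, Redundant solenoid block failed, Reserve relief valve trips, Reserve tiller link fails, Rudder actuator is out, Steering pump is out}; {#3 feedback unit fails, Aft followup amplifier failed, Autopilot interface failed, Redundant solenoid block failed, Reserve relief valve trips, Reserve tiller link fails, Rudder actuator is out, Solenoid block 2 trips}; {#3 feedback unit fails, Aft followup amplifier failed, Autopilot interface failed, Followup amplifier 2 trips, Redundant solenoid block failed, Reserve relief valve trips, Reserve tiller link fails, Rudder actuator is out}; {#3 feedback unit fails, Aft followup amplifier failed, Autopilot interface failed, North changeover valve trips, Redundant solenoid block failed, Reserve tiller link fails, Rudder actuator is out, Steering pump is out}; {#3 feedback unit fails, Aft followup amplifier failed, Autopilot interface failed, North changeover valve trips, Redundant solenoid block failed, Reserve tiller link fails, Rudder actuator is out, Solenoid block 2 trips}; {#3 feedback unit fails, Aft followup amplifier failed, Autopilot interface failed, Followup amplifier 2 trips, North changeover valve trips, Redundant solenoid block failed, Reserve tiller link fails, Rudder actuator is out}.

9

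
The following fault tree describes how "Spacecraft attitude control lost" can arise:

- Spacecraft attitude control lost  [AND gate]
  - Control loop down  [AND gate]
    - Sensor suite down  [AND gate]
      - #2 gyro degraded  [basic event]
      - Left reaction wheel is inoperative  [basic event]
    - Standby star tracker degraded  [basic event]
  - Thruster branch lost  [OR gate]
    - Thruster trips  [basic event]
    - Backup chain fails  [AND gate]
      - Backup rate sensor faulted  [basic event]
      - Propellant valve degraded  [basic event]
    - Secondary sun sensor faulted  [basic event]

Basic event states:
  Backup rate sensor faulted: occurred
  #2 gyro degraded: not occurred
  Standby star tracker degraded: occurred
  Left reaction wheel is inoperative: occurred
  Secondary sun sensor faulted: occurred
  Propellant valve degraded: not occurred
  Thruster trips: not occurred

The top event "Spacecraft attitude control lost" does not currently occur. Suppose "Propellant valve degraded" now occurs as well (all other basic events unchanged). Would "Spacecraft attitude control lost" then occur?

No

Counterfactual: set "Propellant valve degraded" to occurred.
Sensor suite down [AND]: #2 gyro degraded=not, Left reaction wheel is inoperative=occurs → not all inputs occur → does not occur.
Control loop down [AND]: Sensor suite down=not, Standby star tracker degraded=occurs → not all inputs occur → does not occur.
Backup chain fails [AND]: Backup rate sensor faulted=occurs, Propellant valve degraded=occurs → all inputs occur → occurs.
Thruster branch lost [OR]: Thruster trips=not, Backup chain fails=occurs, Secondary sun sensor faulted=occurs → at least one input occurs → occurs.
Spacecraft attitude control lost [AND]: Control loop down=not, Thruster branch lost=occurs → not all inputs occur → does not occur.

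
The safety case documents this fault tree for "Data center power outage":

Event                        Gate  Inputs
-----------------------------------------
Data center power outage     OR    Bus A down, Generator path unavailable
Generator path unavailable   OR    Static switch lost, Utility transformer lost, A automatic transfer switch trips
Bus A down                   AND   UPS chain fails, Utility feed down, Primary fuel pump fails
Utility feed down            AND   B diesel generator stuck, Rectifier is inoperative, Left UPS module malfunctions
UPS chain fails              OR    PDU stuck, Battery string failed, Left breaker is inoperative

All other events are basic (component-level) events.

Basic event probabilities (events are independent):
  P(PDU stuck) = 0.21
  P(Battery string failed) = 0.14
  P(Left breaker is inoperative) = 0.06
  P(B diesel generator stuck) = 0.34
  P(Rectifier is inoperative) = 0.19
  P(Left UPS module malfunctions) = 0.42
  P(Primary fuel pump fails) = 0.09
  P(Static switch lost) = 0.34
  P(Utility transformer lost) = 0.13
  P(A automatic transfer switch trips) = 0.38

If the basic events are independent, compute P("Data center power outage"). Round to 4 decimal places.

P(UPS chain fails) [OR] = 1 − (1−0.21) × (1−0.14) × (1−0.06) = 0.361364
P(Utility feed down) [AND] = 0.34 × 0.19 × 0.42 = 0.027132
P(Bus A down) [AND] = 0.361364 × 0.027132 × 0.09 = 0.000882
P(Generator path unavailable) [OR] = 1 − (1−0.34) × (1−0.13) × (1−0.38) = 0.643996
P(Data center power outage) [OR] = 1 − (1−0.000882) × (1−0.643996) = 0.644310
Rounded to 4 decimal places: P(Data center power outage) ≈ 0.6443.

0.6443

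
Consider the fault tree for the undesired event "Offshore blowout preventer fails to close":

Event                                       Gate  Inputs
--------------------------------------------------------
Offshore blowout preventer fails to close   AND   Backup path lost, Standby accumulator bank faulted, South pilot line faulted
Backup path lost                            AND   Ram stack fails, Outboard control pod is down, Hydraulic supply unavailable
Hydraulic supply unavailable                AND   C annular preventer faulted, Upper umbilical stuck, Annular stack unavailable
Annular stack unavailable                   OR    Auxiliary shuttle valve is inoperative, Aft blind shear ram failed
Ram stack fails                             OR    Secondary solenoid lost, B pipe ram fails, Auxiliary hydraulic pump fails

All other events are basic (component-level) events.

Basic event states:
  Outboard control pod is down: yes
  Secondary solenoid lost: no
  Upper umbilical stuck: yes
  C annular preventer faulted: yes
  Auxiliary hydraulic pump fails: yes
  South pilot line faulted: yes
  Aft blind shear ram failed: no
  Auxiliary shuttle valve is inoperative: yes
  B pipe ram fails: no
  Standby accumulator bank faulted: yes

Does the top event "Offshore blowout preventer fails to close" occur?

Ram stack fails [OR]: Secondary solenoid lost=not, B pipe ram fails=not, Auxiliary hydraulic pump fails=occurs → at least one input occurs → occurs.
Annular stack unavailable [OR]: Auxiliary shuttle valve is inoperative=occurs, Aft blind shear ram failed=not → at least one input occurs → occurs.
Hydraulic supply unavailable [AND]: C annular preventer faulted=occurs, Upper umbilical stuck=occurs, Annular stack unavailable=occurs → all inputs occur → occurs.
Backup path lost [AND]: Ram stack fails=occurs, Outboard control pod is down=occurs, Hydraulic supply unavailable=occurs → all inputs occur → occurs.
Offshore blowout preventer fails to close [AND]: Backup path lost=occurs, Standby accumulator bank faulted=occurs, South pilot line faulted=occurs → all inputs occur → occurs.

Yes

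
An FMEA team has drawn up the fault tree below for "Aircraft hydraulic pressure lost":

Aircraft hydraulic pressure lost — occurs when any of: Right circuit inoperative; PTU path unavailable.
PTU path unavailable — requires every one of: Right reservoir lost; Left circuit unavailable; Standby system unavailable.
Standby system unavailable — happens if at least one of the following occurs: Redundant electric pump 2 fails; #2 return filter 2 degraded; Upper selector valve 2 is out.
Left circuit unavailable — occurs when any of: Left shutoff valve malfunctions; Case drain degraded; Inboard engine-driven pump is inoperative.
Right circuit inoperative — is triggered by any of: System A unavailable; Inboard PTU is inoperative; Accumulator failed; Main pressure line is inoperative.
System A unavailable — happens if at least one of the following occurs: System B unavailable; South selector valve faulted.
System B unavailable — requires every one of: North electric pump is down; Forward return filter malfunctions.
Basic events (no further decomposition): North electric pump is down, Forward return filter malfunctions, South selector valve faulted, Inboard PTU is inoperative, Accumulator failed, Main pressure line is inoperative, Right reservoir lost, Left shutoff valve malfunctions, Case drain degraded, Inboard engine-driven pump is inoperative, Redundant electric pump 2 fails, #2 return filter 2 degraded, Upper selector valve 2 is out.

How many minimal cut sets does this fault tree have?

14

System B unavailable [AND]: one cut set from each child combined → 1 × 1 = 1 cut set(s).
System A unavailable [OR]: union of children's cut sets → 2 cut set(s).
Right circuit inoperative [OR]: union of children's cut sets → 5 cut set(s).
Left circuit unavailable [OR]: union of children's cut sets → 3 cut set(s).
Standby system unavailable [OR]: union of children's cut sets → 3 cut set(s).
PTU path unavailable [AND]: one cut set from each child combined → 1 × 3 × 3 = 9 cut set(s).
Aircraft hydraulic pressure lost [OR]: union of children's cut sets → 14 cut set(s).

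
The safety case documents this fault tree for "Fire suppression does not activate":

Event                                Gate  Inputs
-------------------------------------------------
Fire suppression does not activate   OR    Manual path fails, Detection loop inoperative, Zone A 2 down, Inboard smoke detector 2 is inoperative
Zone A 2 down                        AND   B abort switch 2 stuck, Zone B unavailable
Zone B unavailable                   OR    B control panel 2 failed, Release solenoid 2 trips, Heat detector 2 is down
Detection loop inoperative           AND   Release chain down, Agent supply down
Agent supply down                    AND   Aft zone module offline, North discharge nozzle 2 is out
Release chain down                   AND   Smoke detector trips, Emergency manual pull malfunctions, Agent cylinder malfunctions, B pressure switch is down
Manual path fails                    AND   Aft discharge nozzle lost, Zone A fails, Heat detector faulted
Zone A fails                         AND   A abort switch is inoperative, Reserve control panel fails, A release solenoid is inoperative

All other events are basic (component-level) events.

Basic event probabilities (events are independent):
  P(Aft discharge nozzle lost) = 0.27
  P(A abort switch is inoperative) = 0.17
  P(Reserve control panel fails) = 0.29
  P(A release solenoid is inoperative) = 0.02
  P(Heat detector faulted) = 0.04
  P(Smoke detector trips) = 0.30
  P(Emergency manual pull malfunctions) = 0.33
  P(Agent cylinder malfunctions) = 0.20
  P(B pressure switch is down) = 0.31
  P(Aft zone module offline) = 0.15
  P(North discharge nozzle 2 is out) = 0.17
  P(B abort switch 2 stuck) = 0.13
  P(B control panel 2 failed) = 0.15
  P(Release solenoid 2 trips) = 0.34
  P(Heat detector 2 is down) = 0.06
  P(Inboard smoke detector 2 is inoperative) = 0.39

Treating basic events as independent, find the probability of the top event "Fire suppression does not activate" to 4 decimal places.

0.4276

P(Zone A fails) [AND] = 0.17 × 0.29 × 0.02 = 0.000986
P(Manual path fails) [AND] = 0.27 × 0.000986 × 0.04 = 0.000011
P(Release chain down) [AND] = 0.30 × 0.33 × 0.20 × 0.31 = 0.006138
P(Agent supply down) [AND] = 0.15 × 0.17 = 0.025500
P(Detection loop inoperative) [AND] = 0.006138 × 0.025500 = 0.000157
P(Zone B unavailable) [OR] = 1 − (1−0.15) × (1−0.34) × (1−0.06) = 0.472660
P(Zone A 2 down) [AND] = 0.13 × 0.472660 = 0.061446
P(Fire suppression does not activate) [OR] = 1 − (1−0.000011) × (1−0.000157) × (1−0.061446) × (1−0.39) = 0.427578
Rounded to 4 decimal places: P(Fire suppression does not activate) ≈ 0.4276.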